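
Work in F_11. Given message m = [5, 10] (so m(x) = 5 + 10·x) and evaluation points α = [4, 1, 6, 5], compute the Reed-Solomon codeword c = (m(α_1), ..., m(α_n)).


c = [1, 4, 10, 0]

Message polynomial: m(x) = 5 + 10·x (mod 11).
For each evaluation point α_i, compute m(α_i) mod 11:
  α_1 = 4: Horner steps 10 → 1, so m(4) = 1.
  α_2 = 1: Horner steps 10 → 4, so m(1) = 4.
  α_3 = 6: Horner steps 10 → 10, so m(6) = 10.
  α_4 = 5: Horner steps 10 → 0, so m(5) = 0.
Codeword c = [1, 4, 10, 0] ∈ F_11^4.


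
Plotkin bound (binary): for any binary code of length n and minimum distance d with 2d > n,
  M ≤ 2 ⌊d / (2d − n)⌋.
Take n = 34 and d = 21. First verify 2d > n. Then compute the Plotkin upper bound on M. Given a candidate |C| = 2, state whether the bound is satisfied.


Plotkin bound M ≤ 4; given |C| = 2 ≤ bound (satisfied).

Check applicability: 2d = 42, n = 34.
2d − n = 8 > 0, so Plotkin applies.
Compute d/(2d−n) = 21/8 ≈ 2.6250.
⌊d/(2d−n)⌋ = 2.
Plotkin bound: M ≤ 2·2 = 4.
Given |C| = 2, check: satisfied.
This |C| is below the Plotkin bound.


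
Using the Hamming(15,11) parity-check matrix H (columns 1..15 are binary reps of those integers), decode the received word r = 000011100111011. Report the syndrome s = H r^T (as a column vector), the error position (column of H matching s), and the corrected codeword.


s = (1, 0, 0, 0)^T, error position = 8, corrected codeword c = 000011110111011

Compute s = H r^T mod 2 one row at a time:
  s_1 = 0 + 0 + 1 + 1 + 1 + 0 + 1 + 1 = 5 ≡ 1 (mod 2).
  s_2 = 0 + 1 + 1 + 1 + 1 + 0 + 1 + 1 = 6 ≡ 0 (mod 2).
  s_3 = 0 + 0 + 1 + 1 + 1 + 1 + 1 + 1 = 6 ≡ 0 (mod 2).
  s_4 = 0 + 0 + 1 + 1 + 0 + 1 + 0 + 1 = 4 ≡ 0 (mod 2).
s = (1, 0, 0, 0)^T — this equals column 8 of H (binary 1000), so error is at position 8.
Correct: flip bit 8 of r = 000011100111011 to get c = 000011110111011.


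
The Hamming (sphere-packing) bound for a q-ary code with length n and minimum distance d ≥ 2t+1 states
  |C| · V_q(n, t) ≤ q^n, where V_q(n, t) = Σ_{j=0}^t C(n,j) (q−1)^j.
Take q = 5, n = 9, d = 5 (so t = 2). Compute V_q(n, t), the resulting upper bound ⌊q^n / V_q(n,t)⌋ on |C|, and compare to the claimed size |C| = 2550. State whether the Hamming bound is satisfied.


V_q(n, t) = 613, q^n = 1953125, Hamming bound = 3186, |C| = 2550 ≤ bound (satisfied).

Step 1: Compute V_q(n, t) = Σ_{j=0}^2 C(n, j) (q−1)^j.
  j = 0: C(9,0)·(4)^0 = 1·1 = 1.
  j = 1: C(9,1)·(4)^1 = 9·4 = 36.
  j = 2: C(9,2)·(4)^2 = 36·16 = 576.
  V_q(n, t) = 1 + 36 + 576 = 613.
Step 2: q^n = 5^9 = 1953125.
Step 3: Hamming bound ⌊q^n / V_q(n,t)⌋ = ⌊1953125/613⌋ = 3186.
Step 4: Compare |C| = 2550 to 3186: satisfied.
The claimed |C| lies below the Hamming bound.


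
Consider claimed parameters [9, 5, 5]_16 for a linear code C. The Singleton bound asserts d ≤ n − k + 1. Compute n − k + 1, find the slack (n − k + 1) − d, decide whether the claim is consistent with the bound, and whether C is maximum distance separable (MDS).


Singleton RHS = n − k + 1 = 5, slack = 0, bound satisfied, MDS.

Singleton bound: d ≤ n − k + 1.
Here n = 9, k = 5, so n − k + 1 = 5.
Given d = 5, check d ≤ 5: YES.
Slack = (n − k + 1) − d = 0.
The code is MDS (slack = 0).
Description: the claimed parameters are [9, 5, 5]_16; such a code would be MDS (meets Singleton bound).


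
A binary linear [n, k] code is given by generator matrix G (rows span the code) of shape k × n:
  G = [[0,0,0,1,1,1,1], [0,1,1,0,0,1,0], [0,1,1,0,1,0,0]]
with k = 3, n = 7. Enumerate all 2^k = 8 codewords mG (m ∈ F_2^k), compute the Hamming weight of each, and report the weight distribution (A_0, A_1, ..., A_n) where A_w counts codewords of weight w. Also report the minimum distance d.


Weight distribution: A_0 = 1, A_2 = 2, A_3 = 2, A_4 = 1, A_5 = 2. Minimum distance d = 2.

Enumerate all 2^3 = 8 messages m ∈ F_2^3.
For each, compute codeword c = mG in F_2^7, then tally its weight.
  m = 000 → c = 0000000, weight = 0.
  m = 100 → c = 0001111, weight = 4.
  m = 010 → c = 0110010, weight = 3.
  m = 110 → c = 0111101, weight = 5.
  m = 001 → c = 0110100, weight = 3.
  m = 101 → c = 0111011, weight = 5.
  m = 011 → c = 0000110, weight = 2.
  m = 111 → c = 0001001, weight = 2.
Tally weights:
  weight 0: 1 codewords.
  weight 2: 2 codewords.
  weight 3: 2 codewords.
  weight 4: 1 codewords.
  weight 5: 2 codewords.
Minimum distance d = smallest w > 0 with A_w > 0 = 2.
Sanity: Σ A_w = 8 = 2^3 = 8 ✓.


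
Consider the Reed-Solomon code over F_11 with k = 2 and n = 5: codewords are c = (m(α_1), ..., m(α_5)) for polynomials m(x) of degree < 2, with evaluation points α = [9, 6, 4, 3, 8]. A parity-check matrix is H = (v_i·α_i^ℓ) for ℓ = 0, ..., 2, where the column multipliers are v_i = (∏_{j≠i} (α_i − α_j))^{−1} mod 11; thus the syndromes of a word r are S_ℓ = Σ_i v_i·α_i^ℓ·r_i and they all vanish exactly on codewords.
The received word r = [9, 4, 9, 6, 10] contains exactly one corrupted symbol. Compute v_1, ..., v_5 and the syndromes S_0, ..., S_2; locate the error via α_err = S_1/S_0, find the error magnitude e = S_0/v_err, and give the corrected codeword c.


S = (9, 4, 3), error at position 1, error magnitude e = 7, c = [2, 4, 9, 6, 10].

Step 1: column multipliers v_i = (∏_{j≠i}(α_i − α_j))^{−1} mod 11.
  i = 1 (α = 9): (9−6)(9−4)(9−3)(9−8) = 3·5·6·1 = 90 ≡ 2, so v_1 = 2^{−1} = 6 (mod 11).
  i = 2 (α = 6): (6−9)(6−4)(6−3)(6−8) = (−3)·2·3·(−2) = 36 ≡ 3, so v_2 = 3^{−1} = 4 (mod 11).
  i = 3 (α = 4): (4−9)(4−6)(4−3)(4−8) = (−5)·(−2)·1·(−4) = −40 ≡ 4, so v_3 = 4^{−1} = 3 (mod 11).
  i = 4 (α = 3): (3−9)(3−6)(3−4)(3−8) = (−6)·(−3)·(−1)·(−5) = 90 ≡ 2, so v_4 = 2^{−1} = 6 (mod 11).
  i = 5 (α = 8): (8−9)(8−6)(8−4)(8−3) = (−1)·2·4·5 = −40 ≡ 4, so v_5 = 4^{−1} = 3 (mod 11).
  v = [6, 4, 3, 6, 3].
Step 2: syndromes of r = [9, 4, 9, 6, 10] (all sums mod 11).
  S_0 = Σ v_i r_i = 6·9 + 4·4 + 3·9 + 6·6 + 3·10 = 163 ≡ 9.
  S_1 = Σ v_i α_i r_i = 6·9·9 + 4·6·4 + 3·4·9 + 6·3·6 + 3·8·10 = 1038 ≡ 4.
  α_i^2 mod 11 = [4, 3, 5, 9, 9].
  S_2 = Σ v_i α_i^2 r_i = 6·4·9 + 4·3·4 + 3·5·9 + 6·9·6 + 3·9·10 = 993 ≡ 3.
  S = (9, 4, 3) ≠ 0, so r is not a codeword (an error is present).
Step 3: locate the error. For a single error e at position i, S_ℓ = v_i·e·α_i^ℓ, so α_err = S_1/S_0.
  S_0^{−1} = 9^{−1} = 5 (mod 11), so α_err = 4·5 = 20 ≡ 9 = α_1. Error position i = 1.
  Consistency check: S_2/S_1 = 3·3 = 9 ≡ 9 = α_err ✓ (single-error assumption holds).
Step 4: error magnitude e = S_0/v_1 = S_0·∏_{j≠1}(α_1 − α_j) = 9·2 = 18 ≡ 7 (mod 11).
Step 5: correct position 1: c_1 = r_1 − e = 9 − 7 ≡ 2 (mod 11). Hence c = [2, 4, 9, 6, 10].
  Check: interpolating c through the α_i gives m(x) = 8 + 3·x (degree < 2) with m(α_i) = c_i for every i, so c is indeed a codeword.


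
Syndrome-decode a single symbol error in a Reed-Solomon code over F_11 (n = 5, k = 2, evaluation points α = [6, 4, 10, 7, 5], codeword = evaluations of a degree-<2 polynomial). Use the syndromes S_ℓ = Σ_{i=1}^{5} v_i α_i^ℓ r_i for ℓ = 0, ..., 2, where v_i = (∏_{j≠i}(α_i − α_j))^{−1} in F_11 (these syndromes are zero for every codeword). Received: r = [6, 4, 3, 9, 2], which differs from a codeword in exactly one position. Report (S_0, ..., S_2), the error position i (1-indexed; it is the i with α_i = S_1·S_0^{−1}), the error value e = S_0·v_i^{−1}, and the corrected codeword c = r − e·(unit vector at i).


S = (9, 10, 5), error at position 1, error magnitude e = 6, c = [0, 4, 3, 9, 2].

Step 1: column multipliers v_i = (∏_{j≠i}(α_i − α_j))^{−1} mod 11.
  i = 1 (α = 6): (6−4)(6−10)(6−7)(6−5) = 2·(−4)·(−1)·1 = 8 ≡ 8, so v_1 = 8^{−1} = 7 (mod 11).
  i = 2 (α = 4): (4−6)(4−10)(4−7)(4−5) = (−2)·(−6)·(−3)·(−1) = 36 ≡ 3, so v_2 = 3^{−1} = 4 (mod 11).
  i = 3 (α = 10): (10−6)(10−4)(10−7)(10−5) = 4·6·3·5 = 360 ≡ 8, so v_3 = 8^{−1} = 7 (mod 11).
  i = 4 (α = 7): (7−6)(7−4)(7−10)(7−5) = 1·3·(−3)·2 = −18 ≡ 4, so v_4 = 4^{−1} = 3 (mod 11).
  i = 5 (α = 5): (5−6)(5−4)(5−10)(5−7) = (−1)·1·(−5)·(−2) = −10 ≡ 1, so v_5 = 1^{−1} = 1 (mod 11).
  v = [7, 4, 7, 3, 1].
Step 2: syndromes of r = [6, 4, 3, 9, 2] (all sums mod 11).
  S_0 = Σ v_i r_i = 7·6 + 4·4 + 7·3 + 3·9 + 1·2 = 108 ≡ 9.
  S_1 = Σ v_i α_i r_i = 7·6·6 + 4·4·4 + 7·10·3 + 3·7·9 + 1·5·2 = 725 ≡ 10.
  α_i^2 mod 11 = [3, 5, 1, 5, 3].
  S_2 = Σ v_i α_i^2 r_i = 7·3·6 + 4·5·4 + 7·1·3 + 3·5·9 + 1·3·2 = 368 ≡ 5.
  S = (9, 10, 5) ≠ 0, so r is not a codeword (an error is present).
Step 3: locate the error. For a single error e at position i, S_ℓ = v_i·e·α_i^ℓ, so α_err = S_1/S_0.
  S_0^{−1} = 9^{−1} = 5 (mod 11), so α_err = 10·5 = 50 ≡ 6 = α_1. Error position i = 1.
  Consistency check: S_2/S_1 = 5·10 = 50 ≡ 6 = α_err ✓ (single-error assumption holds).
Step 4: error magnitude e = S_0/v_1 = S_0·∏_{j≠1}(α_1 − α_j) = 9·8 = 72 ≡ 6 (mod 11).
Step 5: correct position 1: c_1 = r_1 − e = 6 − 6 ≡ 0 (mod 11). Hence c = [0, 4, 3, 9, 2].
  Check: interpolating c through the α_i gives m(x) = 1 + 9·x (degree < 2) with m(α_i) = c_i for every i, so c is indeed a codeword.


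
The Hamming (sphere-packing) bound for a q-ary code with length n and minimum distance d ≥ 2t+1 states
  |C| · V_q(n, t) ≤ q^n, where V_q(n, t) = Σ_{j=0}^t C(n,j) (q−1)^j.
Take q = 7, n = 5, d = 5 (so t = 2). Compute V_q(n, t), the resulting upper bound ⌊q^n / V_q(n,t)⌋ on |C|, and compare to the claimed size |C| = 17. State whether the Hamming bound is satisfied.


V_q(n, t) = 391, q^n = 16807, Hamming bound = 42, |C| = 17 ≤ bound (satisfied).

Step 1: Compute V_q(n, t) = Σ_{j=0}^2 C(n, j) (q−1)^j.
  j = 0: C(5,0)·(6)^0 = 1·1 = 1.
  j = 1: C(5,1)·(6)^1 = 5·6 = 30.
  j = 2: C(5,2)·(6)^2 = 10·36 = 360.
  V_q(n, t) = 1 + 30 + 360 = 391.
Step 2: q^n = 7^5 = 16807.
Step 3: Hamming bound ⌊q^n / V_q(n,t)⌋ = ⌊16807/391⌋ = 42.
Step 4: Compare |C| = 17 to 42: satisfied.
The claimed |C| lies below the Hamming bound.


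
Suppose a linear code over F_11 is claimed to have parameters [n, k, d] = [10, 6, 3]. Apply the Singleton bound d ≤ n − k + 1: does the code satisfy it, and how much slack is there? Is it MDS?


Singleton RHS = n − k + 1 = 5, slack = 2, bound satisfied, not MDS.

Singleton bound: d ≤ n − k + 1.
Here n = 10, k = 6, so n − k + 1 = 5.
Given d = 3, check d ≤ 5: YES.
Slack = (n − k + 1) − d = 2.
The code is NOT MDS (slack = 2 > 0).
Description: the claimed parameters are [10, 6, 3]_11; such a code would be non-MDS.


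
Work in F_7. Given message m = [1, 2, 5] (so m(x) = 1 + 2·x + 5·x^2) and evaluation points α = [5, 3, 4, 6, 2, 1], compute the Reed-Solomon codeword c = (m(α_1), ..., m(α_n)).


c = [3, 3, 5, 4, 4, 1]

Message polynomial: m(x) = 1 + 2·x + 5·x^2 (mod 7).
For each evaluation point α_i, compute m(α_i) mod 7:
  α_1 = 5: Horner steps 5 → 6 → 3, so m(5) = 3.
  α_2 = 3: Horner steps 5 → 3 → 3, so m(3) = 3.
  α_3 = 4: Horner steps 5 → 1 → 5, so m(4) = 5.
  α_4 = 6: Horner steps 5 → 4 → 4, so m(6) = 4.
  α_5 = 2: Horner steps 5 → 5 → 4, so m(2) = 4.
  α_6 = 1: Horner steps 5 → 0 → 1, so m(1) = 1.
Codeword c = [3, 3, 5, 4, 4, 1] ∈ F_7^6.


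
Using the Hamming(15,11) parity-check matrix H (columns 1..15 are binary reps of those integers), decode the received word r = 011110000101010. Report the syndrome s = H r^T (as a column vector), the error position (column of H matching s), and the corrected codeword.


s = (1, 0, 0, 0)^T, error position = 8, corrected codeword c = 011110010101010

Compute s = H r^T mod 2 one row at a time:
  s_1 = 0 + 0 + 1 + 0 + 1 + 0 + 1 + 0 = 3 ≡ 1 (mod 2).
  s_2 = 1 + 1 + 0 + 0 + 1 + 0 + 1 + 0 = 4 ≡ 0 (mod 2).
  s_3 = 1 + 1 + 0 + 0 + 1 + 0 + 1 + 0 = 4 ≡ 0 (mod 2).
  s_4 = 0 + 1 + 1 + 0 + 0 + 0 + 0 + 0 = 2 ≡ 0 (mod 2).
s = (1, 0, 0, 0)^T — this equals column 8 of H (binary 1000), so error is at position 8.
Correct: flip bit 8 of r = 011110000101010 to get c = 011110010101010.


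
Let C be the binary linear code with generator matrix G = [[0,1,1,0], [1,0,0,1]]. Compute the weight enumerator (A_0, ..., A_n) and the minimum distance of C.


Weight distribution: A_0 = 1, A_2 = 2, A_4 = 1. Minimum distance d = 2.

Enumerate all 2^2 = 4 messages m ∈ F_2^2.
For each, compute codeword c = mG in F_2^4, then tally its weight.
  m = 00 → c = 0000, weight = 0.
  m = 10 → c = 0110, weight = 2.
  m = 01 → c = 1001, weight = 2.
  m = 11 → c = 1111, weight = 4.
Tally weights:
  weight 0: 1 codewords.
  weight 2: 2 codewords.
  weight 4: 1 codewords.
Minimum distance d = smallest w > 0 with A_w > 0 = 2.
Sanity: Σ A_w = 4 = 2^2 = 4 ✓.


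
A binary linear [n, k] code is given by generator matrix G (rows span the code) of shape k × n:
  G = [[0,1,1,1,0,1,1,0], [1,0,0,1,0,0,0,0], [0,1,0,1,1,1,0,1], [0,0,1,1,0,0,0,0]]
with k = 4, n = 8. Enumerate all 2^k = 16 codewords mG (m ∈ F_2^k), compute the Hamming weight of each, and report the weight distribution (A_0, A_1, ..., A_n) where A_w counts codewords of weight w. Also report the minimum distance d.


Weight distribution: A_0 = 1, A_2 = 3, A_3 = 1, A_4 = 3, A_5 = 6, A_6 = 1, A_7 = 1. Minimum distance d = 2.

Enumerate all 2^4 = 16 messages m ∈ F_2^4.
For each, compute codeword c = mG in F_2^8, then tally its weight.
  m = 0000 → c = 00000000, weight = 0.
  m = 1000 → c = 01110110, weight = 5.
  m = 0100 → c = 10010000, weight = 2.
  m = 1100 → c = 11100110, weight = 5.
  m = 0010 → c = 01011101, weight = 5.
  m = 1010 → c = 00101011, weight = 4.
  m = 0110 → c = 11001101, weight = 5.
  m = 1110 → c = 10111011, weight = 6.
  m = 0001 → c = 00110000, weight = 2.
  m = 1001 → c = 01000110, weight = 3.
  m = 0101 → c = 10100000, weight = 2.
  m = 1101 → c = 11010110, weight = 5.
  m = 0011 → c = 01101101, weight = 5.
  m = 1011 → c = 00011011, weight = 4.
  m = 0111 → c = 11111101, weight = 7.
  m = 1111 → c = 10001011, weight = 4.
Tally weights:
  weight 0: 1 codewords.
  weight 2: 3 codewords.
  weight 3: 1 codewords.
  weight 4: 3 codewords.
  weight 5: 6 codewords.
  weight 6: 1 codewords.
  weight 7: 1 codewords.
Minimum distance d = smallest w > 0 with A_w > 0 = 2.
Sanity: Σ A_w = 16 = 2^4 = 16 ✓.


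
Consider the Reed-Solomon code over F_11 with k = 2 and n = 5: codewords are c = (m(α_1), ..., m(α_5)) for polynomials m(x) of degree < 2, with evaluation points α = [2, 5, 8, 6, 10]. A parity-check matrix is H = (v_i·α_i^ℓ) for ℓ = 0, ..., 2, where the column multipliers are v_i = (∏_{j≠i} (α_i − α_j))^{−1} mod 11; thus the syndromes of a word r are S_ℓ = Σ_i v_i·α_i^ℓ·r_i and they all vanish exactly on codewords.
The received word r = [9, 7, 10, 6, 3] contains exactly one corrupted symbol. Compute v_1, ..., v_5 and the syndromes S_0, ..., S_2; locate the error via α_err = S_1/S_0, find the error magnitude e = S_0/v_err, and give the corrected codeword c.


S = (8, 7, 2), error at position 2, error magnitude e = 3, c = [9, 4, 10, 6, 3].

Step 1: column multipliers v_i = (∏_{j≠i}(α_i − α_j))^{−1} mod 11.
  i = 1 (α = 2): (2−5)(2−8)(2−6)(2−10) = (−3)·(−6)·(−4)·(−8) = 576 ≡ 4, so v_1 = 4^{−1} = 3 (mod 11).
  i = 2 (α = 5): (5−2)(5−8)(5−6)(5−10) = 3·(−3)·(−1)·(−5) = −45 ≡ 10, so v_2 = 10^{−1} = 10 (mod 11).
  i = 3 (α = 8): (8−2)(8−5)(8−6)(8−10) = 6·3·2·(−2) = −72 ≡ 5, so v_3 = 5^{−1} = 9 (mod 11).
  i = 4 (α = 6): (6−2)(6−5)(6−8)(6−10) = 4·1·(−2)·(−4) = 32 ≡ 10, so v_4 = 10^{−1} = 10 (mod 11).
  i = 5 (α = 10): (10−2)(10−5)(10−8)(10−6) = 8·5·2·4 = 320 ≡ 1, so v_5 = 1^{−1} = 1 (mod 11).
  v = [3, 10, 9, 10, 1].
Step 2: syndromes of r = [9, 7, 10, 6, 3] (all sums mod 11).
  S_0 = Σ v_i r_i = 3·9 + 10·7 + 9·10 + 10·6 + 1·3 = 250 ≡ 8.
  S_1 = Σ v_i α_i r_i = 3·2·9 + 10·5·7 + 9·8·10 + 10·6·6 + 1·10·3 = 1514 ≡ 7.
  α_i^2 mod 11 = [4, 3, 9, 3, 1].
  S_2 = Σ v_i α_i^2 r_i = 3·4·9 + 10·3·7 + 9·9·10 + 10·3·6 + 1·1·3 = 1311 ≡ 2.
  S = (8, 7, 2) ≠ 0, so r is not a codeword (an error is present).
Step 3: locate the error. For a single error e at position i, S_ℓ = v_i·e·α_i^ℓ, so α_err = S_1/S_0.
  S_0^{−1} = 8^{−1} = 7 (mod 11), so α_err = 7·7 = 49 ≡ 5 = α_2. Error position i = 2.
  Consistency check: S_2/S_1 = 2·8 = 16 ≡ 5 = α_err ✓ (single-error assumption holds).
Step 4: error magnitude e = S_0/v_2 = S_0·∏_{j≠2}(α_2 − α_j) = 8·10 = 80 ≡ 3 (mod 11).
Step 5: correct position 2: c_2 = r_2 − e = 7 − 3 ≡ 4 (mod 11). Hence c = [9, 4, 10, 6, 3].
  Check: interpolating c through the α_i gives m(x) = 5 + 2·x (degree < 2) with m(α_i) = c_i for every i, so c is indeed a codeword.


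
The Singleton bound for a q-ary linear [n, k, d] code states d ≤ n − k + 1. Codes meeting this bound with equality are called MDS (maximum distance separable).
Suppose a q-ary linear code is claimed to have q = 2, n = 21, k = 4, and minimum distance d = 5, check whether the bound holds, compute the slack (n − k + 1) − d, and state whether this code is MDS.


Singleton RHS = n − k + 1 = 18, slack = 13, bound satisfied, not MDS.

Singleton bound: d ≤ n − k + 1.
Here n = 21, k = 4, so n − k + 1 = 18.
Given d = 5, check d ≤ 18: YES.
Slack = (n − k + 1) − d = 13.
The code is NOT MDS (slack = 13 > 0).
Description: the claimed parameters are [21, 4, 5]_2; such a code would be non-MDS.


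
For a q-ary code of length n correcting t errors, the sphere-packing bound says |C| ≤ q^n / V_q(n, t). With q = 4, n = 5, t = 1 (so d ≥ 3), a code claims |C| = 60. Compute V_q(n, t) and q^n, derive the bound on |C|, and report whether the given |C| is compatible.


V_q(n, t) = 16, q^n = 1024, Hamming bound = 64, |C| = 60 ≤ bound (satisfied).

Step 1: Compute V_q(n, t) = Σ_{j=0}^1 C(n, j) (q−1)^j.
  j = 0: C(5,0)·(3)^0 = 1·1 = 1.
  j = 1: C(5,1)·(3)^1 = 5·3 = 15.
  V_q(n, t) = 1 + 15 = 16.
Step 2: q^n = 4^5 = 1024.
Step 3: Hamming bound ⌊q^n / V_q(n,t)⌋ = ⌊1024/16⌋ = 64.
Step 4: Compare |C| = 60 to 64: satisfied.
The claimed |C| lies below the Hamming bound.


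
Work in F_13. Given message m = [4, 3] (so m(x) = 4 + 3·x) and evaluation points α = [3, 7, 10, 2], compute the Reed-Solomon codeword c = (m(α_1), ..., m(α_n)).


c = [0, 12, 8, 10]

Message polynomial: m(x) = 4 + 3·x (mod 13).
For each evaluation point α_i, compute m(α_i) mod 13:
  α_1 = 3: Horner steps 3 → 0, so m(3) = 0.
  α_2 = 7: Horner steps 3 → 12, so m(7) = 12.
  α_3 = 10: Horner steps 3 → 8, so m(10) = 8.
  α_4 = 2: Horner steps 3 → 10, so m(2) = 10.
Codeword c = [0, 12, 8, 10] ∈ F_13^4.


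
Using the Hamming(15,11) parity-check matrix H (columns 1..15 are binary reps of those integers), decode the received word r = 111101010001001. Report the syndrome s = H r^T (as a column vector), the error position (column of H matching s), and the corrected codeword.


s = (1, 0, 0, 1)^T, error position = 9, corrected codeword c = 111101011001001

Compute s = H r^T mod 2 one row at a time:
  s_1 = 1 + 0 + 0 + 0 + 1 + 0 + 0 + 1 = 3 ≡ 1 (mod 2).
  s_2 = 1 + 0 + 1 + 0 + 1 + 0 + 0 + 1 = 4 ≡ 0 (mod 2).
  s_3 = 1 + 1 + 1 + 0 + 0 + 0 + 0 + 1 = 4 ≡ 0 (mod 2).
  s_4 = 1 + 1 + 0 + 0 + 0 + 0 + 0 + 1 = 3 ≡ 1 (mod 2).
s = (1, 0, 0, 1)^T — this equals column 9 of H (binary 1001), so error is at position 9.
Correct: flip bit 9 of r = 111101010001001 to get c = 111101011001001.


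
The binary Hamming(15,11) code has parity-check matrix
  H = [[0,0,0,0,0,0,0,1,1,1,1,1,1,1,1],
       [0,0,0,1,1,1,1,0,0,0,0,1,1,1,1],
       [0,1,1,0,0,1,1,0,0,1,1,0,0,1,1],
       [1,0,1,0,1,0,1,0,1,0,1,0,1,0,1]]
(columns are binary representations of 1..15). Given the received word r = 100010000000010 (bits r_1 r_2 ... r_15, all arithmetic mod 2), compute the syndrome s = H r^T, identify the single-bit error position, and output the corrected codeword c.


s = (1, 0, 1, 0)^T, error position = 10, corrected codeword c = 100010000100010

Compute s = H r^T mod 2 one row at a time:
  s_1 = 0 + 0 + 0 + 0 + 0 + 0 + 1 + 0 = 1 ≡ 1 (mod 2).
  s_2 = 0 + 1 + 0 + 0 + 0 + 0 + 1 + 0 = 2 ≡ 0 (mod 2).
  s_3 = 0 + 0 + 0 + 0 + 0 + 0 + 1 + 0 = 1 ≡ 1 (mod 2).
  s_4 = 1 + 0 + 1 + 0 + 0 + 0 + 0 + 0 = 2 ≡ 0 (mod 2).
s = (1, 0, 1, 0)^T — this equals column 10 of H (binary 1010), so error is at position 10.
Correct: flip bit 10 of r = 100010000000010 to get c = 100010000100010.


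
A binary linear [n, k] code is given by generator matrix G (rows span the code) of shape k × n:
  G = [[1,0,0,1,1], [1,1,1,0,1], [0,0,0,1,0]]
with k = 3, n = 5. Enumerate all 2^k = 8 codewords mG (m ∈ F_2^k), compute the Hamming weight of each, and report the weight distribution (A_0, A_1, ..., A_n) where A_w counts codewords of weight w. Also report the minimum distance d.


Weight distribution: A_0 = 1, A_1 = 1, A_2 = 2, A_3 = 2, A_4 = 1, A_5 = 1. Minimum distance d = 1.

Enumerate all 2^3 = 8 messages m ∈ F_2^3.
For each, compute codeword c = mG in F_2^5, then tally its weight.
  m = 000 → c = 00000, weight = 0.
  m = 100 → c = 10011, weight = 3.
  m = 010 → c = 11101, weight = 4.
  m = 110 → c = 01110, weight = 3.
  m = 001 → c = 00010, weight = 1.
  m = 101 → c = 10001, weight = 2.
  m = 011 → c = 11111, weight = 5.
  m = 111 → c = 01100, weight = 2.
Tally weights:
  weight 0: 1 codewords.
  weight 1: 1 codewords.
  weight 2: 2 codewords.
  weight 3: 2 codewords.
  weight 4: 1 codewords.
  weight 5: 1 codewords.
Minimum distance d = smallest w > 0 with A_w > 0 = 1.
Sanity: Σ A_w = 8 = 2^3 = 8 ✓.


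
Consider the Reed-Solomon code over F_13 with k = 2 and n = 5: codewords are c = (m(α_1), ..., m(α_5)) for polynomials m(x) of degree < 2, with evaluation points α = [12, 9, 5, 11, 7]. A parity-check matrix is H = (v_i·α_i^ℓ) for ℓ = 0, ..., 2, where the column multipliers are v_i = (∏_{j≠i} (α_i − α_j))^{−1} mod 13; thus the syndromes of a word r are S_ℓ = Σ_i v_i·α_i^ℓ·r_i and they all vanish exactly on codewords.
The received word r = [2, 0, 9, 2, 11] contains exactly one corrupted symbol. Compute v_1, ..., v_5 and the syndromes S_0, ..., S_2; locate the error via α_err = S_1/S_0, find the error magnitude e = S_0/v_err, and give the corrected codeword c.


S = (12, 1, 12), error at position 1, error magnitude e = 12, c = [3, 0, 9, 2, 11].

Step 1: column multipliers v_i = (∏_{j≠i}(α_i − α_j))^{−1} mod 13.
  i = 1 (α = 12): (12−9)(12−5)(12−11)(12−7) = 3·7·1·5 = 105 ≡ 1, so v_1 = 1^{−1} = 1 (mod 13).
  i = 2 (α = 9): (9−12)(9−5)(9−11)(9−7) = (−3)·4·(−2)·2 = 48 ≡ 9, so v_2 = 9^{−1} = 3 (mod 13).
  i = 3 (α = 5): (5−12)(5−9)(5−11)(5−7) = (−7)·(−4)·(−6)·(−2) = 336 ≡ 11, so v_3 = 11^{−1} = 6 (mod 13).
  i = 4 (α = 11): (11−12)(11−9)(11−5)(11−7) = (−1)·2·6·4 = −48 ≡ 4, so v_4 = 4^{−1} = 10 (mod 13).
  i = 5 (α = 7): (7−12)(7−9)(7−5)(7−11) = (−5)·(−2)·2·(−4) = −80 ≡ 11, so v_5 = 11^{−1} = 6 (mod 13).
  v = [1, 3, 6, 10, 6].
Step 2: syndromes of r = [2, 0, 9, 2, 11] (all sums mod 13).
  S_0 = Σ v_i r_i = 1·2 + 3·0 + 6·9 + 10·2 + 6·11 = 142 ≡ 12.
  S_1 = Σ v_i α_i r_i = 1·12·2 + 3·9·0 + 6·5·9 + 10·11·2 + 6·7·11 = 976 ≡ 1.
  α_i^2 mod 13 = [1, 3, 12, 4, 10].
  S_2 = Σ v_i α_i^2 r_i = 1·1·2 + 3·3·0 + 6·12·9 + 10·4·2 + 6·10·11 = 1390 ≡ 12.
  S = (12, 1, 12) ≠ 0, so r is not a codeword (an error is present).
Step 3: locate the error. For a single error e at position i, S_ℓ = v_i·e·α_i^ℓ, so α_err = S_1/S_0.
  S_0^{−1} = 12^{−1} = 12 (mod 13), so α_err = 1·12 = 12 ≡ 12 = α_1. Error position i = 1.
  Consistency check: S_2/S_1 = 12·1 = 12 ≡ 12 = α_err ✓ (single-error assumption holds).
Step 4: error magnitude e = S_0/v_1 = S_0·∏_{j≠1}(α_1 − α_j) = 12·1 = 12 ≡ 12 (mod 13).
Step 5: correct position 1: c_1 = r_1 − e = 2 − 12 ≡ 3 (mod 13). Hence c = [3, 0, 9, 2, 11].
  Check: interpolating c through the α_i gives m(x) = 4 + 1·x (degree < 2) with m(α_i) = c_i for every i, so c is indeed a codeword.


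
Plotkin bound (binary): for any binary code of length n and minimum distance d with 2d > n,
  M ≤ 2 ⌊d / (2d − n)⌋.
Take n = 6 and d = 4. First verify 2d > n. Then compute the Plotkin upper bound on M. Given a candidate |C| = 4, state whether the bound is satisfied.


Plotkin bound M ≤ 4; given |C| = 4 ≤ bound (satisfied).

Check applicability: 2d = 8, n = 6.
2d − n = 2 > 0, so Plotkin applies.
Compute d/(2d−n) = 4/2 ≈ 2.0000.
⌊d/(2d−n)⌋ = 2.
Plotkin bound: M ≤ 2·2 = 4.
Given |C| = 4, check: satisfied.
This |C| is at the Plotkin bound.


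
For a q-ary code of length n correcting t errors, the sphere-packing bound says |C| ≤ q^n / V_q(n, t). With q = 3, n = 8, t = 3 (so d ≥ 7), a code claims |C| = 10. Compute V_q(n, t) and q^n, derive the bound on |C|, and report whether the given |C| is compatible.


V_q(n, t) = 577, q^n = 6561, Hamming bound = 11, |C| = 10 ≤ bound (satisfied).

Step 1: Compute V_q(n, t) = Σ_{j=0}^3 C(n, j) (q−1)^j.
  j = 0: C(8,0)·(2)^0 = 1·1 = 1.
  j = 1: C(8,1)·(2)^1 = 8·2 = 16.
  j = 2: C(8,2)·(2)^2 = 28·4 = 112.
  j = 3: C(8,3)·(2)^3 = 56·8 = 448.
  V_q(n, t) = 1 + 16 + 112 + 448 = 577.
Step 2: q^n = 3^8 = 6561.
Step 3: Hamming bound ⌊q^n / V_q(n,t)⌋ = ⌊6561/577⌋ = 11.
Step 4: Compare |C| = 10 to 11: satisfied.
The claimed |C| lies below the Hamming bound.


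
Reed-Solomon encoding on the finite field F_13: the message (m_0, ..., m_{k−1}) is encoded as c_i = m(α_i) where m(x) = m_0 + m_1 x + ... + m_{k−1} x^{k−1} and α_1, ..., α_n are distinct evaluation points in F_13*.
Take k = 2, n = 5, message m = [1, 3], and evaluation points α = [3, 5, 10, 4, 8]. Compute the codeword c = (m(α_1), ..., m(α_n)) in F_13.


c = [10, 3, 5, 0, 12]

Message polynomial: m(x) = 1 + 3·x (mod 13).
For each evaluation point α_i, compute m(α_i) mod 13:
  α_1 = 3: Horner steps 3 → 10, so m(3) = 10.
  α_2 = 5: Horner steps 3 → 3, so m(5) = 3.
  α_3 = 10: Horner steps 3 → 5, so m(10) = 5.
  α_4 = 4: Horner steps 3 → 0, so m(4) = 0.
  α_5 = 8: Horner steps 3 → 12, so m(8) = 12.
Codeword c = [10, 3, 5, 0, 12] ∈ F_13^5.


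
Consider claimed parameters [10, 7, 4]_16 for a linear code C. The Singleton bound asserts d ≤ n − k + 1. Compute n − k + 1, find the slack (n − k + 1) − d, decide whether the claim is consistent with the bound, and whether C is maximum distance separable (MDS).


Singleton RHS = n − k + 1 = 4, slack = 0, bound satisfied, MDS.

Singleton bound: d ≤ n − k + 1.
Here n = 10, k = 7, so n − k + 1 = 4.
Given d = 4, check d ≤ 4: YES.
Slack = (n − k + 1) − d = 0.
The code is MDS (slack = 0).
Description: the claimed parameters are [10, 7, 4]_16; such a code would be MDS (meets Singleton bound).


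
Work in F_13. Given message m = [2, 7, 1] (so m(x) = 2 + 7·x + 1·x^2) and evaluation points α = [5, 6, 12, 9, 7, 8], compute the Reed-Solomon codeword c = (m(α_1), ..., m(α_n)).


c = [10, 2, 9, 3, 9, 5]

Message polynomial: m(x) = 2 + 7·x + 1·x^2 (mod 13).
For each evaluation point α_i, compute m(α_i) mod 13:
  α_1 = 5: Horner steps 1 → 12 → 10, so m(5) = 10.
  α_2 = 6: Horner steps 1 → 0 → 2, so m(6) = 2.
  α_3 = 12: Horner steps 1 → 6 → 9, so m(12) = 9.
  α_4 = 9: Horner steps 1 → 3 → 3, so m(9) = 3.
  α_5 = 7: Horner steps 1 → 1 → 9, so m(7) = 9.
  α_6 = 8: Horner steps 1 → 2 → 5, so m(8) = 5.
Codeword c = [10, 2, 9, 3, 9, 5] ∈ F_13^6.


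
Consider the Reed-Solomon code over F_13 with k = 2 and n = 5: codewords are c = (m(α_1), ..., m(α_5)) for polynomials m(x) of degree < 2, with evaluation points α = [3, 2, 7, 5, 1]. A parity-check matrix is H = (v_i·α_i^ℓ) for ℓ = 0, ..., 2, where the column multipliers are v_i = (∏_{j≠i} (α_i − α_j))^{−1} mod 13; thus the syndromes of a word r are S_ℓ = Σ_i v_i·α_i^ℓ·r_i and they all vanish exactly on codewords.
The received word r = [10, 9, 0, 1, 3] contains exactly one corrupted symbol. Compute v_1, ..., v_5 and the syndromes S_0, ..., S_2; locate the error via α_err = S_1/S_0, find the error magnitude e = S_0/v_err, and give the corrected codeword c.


S = (7, 8, 11), error at position 1, error magnitude e = 8, c = [2, 9, 0, 1, 3].

Step 1: column multipliers v_i = (∏_{j≠i}(α_i − α_j))^{−1} mod 13.
  i = 1 (α = 3): (3−2)(3−7)(3−5)(3−1) = 1·(−4)·(−2)·2 = 16 ≡ 3, so v_1 = 3^{−1} = 9 (mod 13).
  i = 2 (α = 2): (2−3)(2−7)(2−5)(2−1) = (−1)·(−5)·(−3)·1 = −15 ≡ 11, so v_2 = 11^{−1} = 6 (mod 13).
  i = 3 (α = 7): (7−3)(7−2)(7−5)(7−1) = 4·5·2·6 = 240 ≡ 6, so v_3 = 6^{−1} = 11 (mod 13).
  i = 4 (α = 5): (5−3)(5−2)(5−7)(5−1) = 2·3·(−2)·4 = −48 ≡ 4, so v_4 = 4^{−1} = 10 (mod 13).
  i = 5 (α = 1): (1−3)(1−2)(1−7)(1−5) = (−2)·(−1)·(−6)·(−4) = 48 ≡ 9, so v_5 = 9^{−1} = 3 (mod 13).
  v = [9, 6, 11, 10, 3].
Step 2: syndromes of r = [10, 9, 0, 1, 3] (all sums mod 13).
  S_0 = Σ v_i r_i = 9·10 + 6·9 + 11·0 + 10·1 + 3·3 = 163 ≡ 7.
  S_1 = Σ v_i α_i r_i = 9·3·10 + 6·2·9 + 11·7·0 + 10·5·1 + 3·1·3 = 437 ≡ 8.
  α_i^2 mod 13 = [9, 4, 10, 12, 1].
  S_2 = Σ v_i α_i^2 r_i = 9·9·10 + 6·4·9 + 11·10·0 + 10·12·1 + 3·1·3 = 1155 ≡ 11.
  S = (7, 8, 11) ≠ 0, so r is not a codeword (an error is present).
Step 3: locate the error. For a single error e at position i, S_ℓ = v_i·e·α_i^ℓ, so α_err = S_1/S_0.
  S_0^{−1} = 7^{−1} = 2 (mod 13), so α_err = 8·2 = 16 ≡ 3 = α_1. Error position i = 1.
  Consistency check: S_2/S_1 = 11·5 = 55 ≡ 3 = α_err ✓ (single-error assumption holds).
Step 4: error magnitude e = S_0/v_1 = S_0·∏_{j≠1}(α_1 − α_j) = 7·3 = 21 ≡ 8 (mod 13).
Step 5: correct position 1: c_1 = r_1 − e = 10 − 8 ≡ 2 (mod 13). Hence c = [2, 9, 0, 1, 3].
  Check: interpolating c through the α_i gives m(x) = 10 + 6·x (degree < 2) with m(α_i) = c_i for every i, so c is indeed a codeword.


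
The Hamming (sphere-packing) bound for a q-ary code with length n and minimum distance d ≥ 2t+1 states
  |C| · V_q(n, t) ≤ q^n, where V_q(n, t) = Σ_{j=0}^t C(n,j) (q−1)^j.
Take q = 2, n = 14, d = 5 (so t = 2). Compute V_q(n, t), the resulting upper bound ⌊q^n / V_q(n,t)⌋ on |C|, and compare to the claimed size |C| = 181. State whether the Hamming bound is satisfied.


V_q(n, t) = 106, q^n = 16384, Hamming bound = 154, |C| = 181 > bound (violated).

Step 1: Compute V_q(n, t) = Σ_{j=0}^2 C(n, j) (q−1)^j.
  j = 0: C(14,0)·(1)^0 = 1·1 = 1.
  j = 1: C(14,1)·(1)^1 = 14·1 = 14.
  j = 2: C(14,2)·(1)^2 = 91·1 = 91.
  V_q(n, t) = 1 + 14 + 91 = 106.
Step 2: q^n = 2^14 = 16384.
Step 3: Hamming bound ⌊q^n / V_q(n,t)⌋ = ⌊16384/106⌋ = 154.
Step 4: Compare |C| = 181 to 154: violated.
The claimed |C| lies above the Hamming bound, so no 2-ary code of length 14 with d ≥ 5 can have 181 codewords.


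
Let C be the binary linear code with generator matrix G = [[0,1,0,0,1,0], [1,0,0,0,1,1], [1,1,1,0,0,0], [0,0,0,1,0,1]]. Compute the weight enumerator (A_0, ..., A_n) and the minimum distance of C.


Weight distribution: A_0 = 1, A_2 = 4, A_3 = 6, A_4 = 3, A_5 = 2. Minimum distance d = 2.

Enumerate all 2^4 = 16 messages m ∈ F_2^4.
For each, compute codeword c = mG in F_2^6, then tally its weight.
  m = 0000 → c = 000000, weight = 0.
  m = 1000 → c = 010010, weight = 2.
  m = 0100 → c = 100011, weight = 3.
  m = 1100 → c = 110001, weight = 3.
  m = 0010 → c = 111000, weight = 3.
  m = 1010 → c = 101010, weight = 3.
  m = 0110 → c = 011011, weight = 4.
  m = 1110 → c = 001001, weight = 2.
  m = 0001 → c = 000101, weight = 2.
  m = 1001 → c = 010111, weight = 4.
  m = 0101 → c = 100110, weight = 3.
  m = 1101 → c = 110100, weight = 3.
  m = 0011 → c = 111101, weight = 5.
  m = 1011 → c = 101111, weight = 5.
  m = 0111 → c = 011110, weight = 4.
  m = 1111 → c = 001100, weight = 2.
Tally weights:
  weight 0: 1 codewords.
  weight 2: 4 codewords.
  weight 3: 6 codewords.
  weight 4: 3 codewords.
  weight 5: 2 codewords.
Minimum distance d = smallest w > 0 with A_w > 0 = 2.
Sanity: Σ A_w = 16 = 2^4 = 16 ✓.


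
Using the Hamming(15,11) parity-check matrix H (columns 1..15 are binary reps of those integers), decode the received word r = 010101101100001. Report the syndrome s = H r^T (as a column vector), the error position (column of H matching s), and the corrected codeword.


s = (1, 0, 1, 1)^T, error position = 11, corrected codeword c = 010101101110001

Compute s = H r^T mod 2 one row at a time:
  s_1 = 0 + 1 + 1 + 0 + 0 + 0 + 0 + 1 = 3 ≡ 1 (mod 2).
  s_2 = 1 + 0 + 1 + 1 + 0 + 0 + 0 + 1 = 4 ≡ 0 (mod 2).
  s_3 = 1 + 0 + 1 + 1 + 1 + 0 + 0 + 1 = 5 ≡ 1 (mod 2).
  s_4 = 0 + 0 + 0 + 1 + 1 + 0 + 0 + 1 = 3 ≡ 1 (mod 2).
s = (1, 0, 1, 1)^T — this equals column 11 of H (binary 1011), so error is at position 11.
Correct: flip bit 11 of r = 010101101100001 to get c = 010101101110001.


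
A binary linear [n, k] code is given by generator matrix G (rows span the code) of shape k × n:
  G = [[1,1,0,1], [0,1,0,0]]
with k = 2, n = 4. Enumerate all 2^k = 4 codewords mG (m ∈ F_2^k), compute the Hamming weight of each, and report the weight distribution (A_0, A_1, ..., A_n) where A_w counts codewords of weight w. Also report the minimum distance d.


Weight distribution: A_0 = 1, A_1 = 1, A_2 = 1, A_3 = 1. Minimum distance d = 1.

Enumerate all 2^2 = 4 messages m ∈ F_2^2.
For each, compute codeword c = mG in F_2^4, then tally its weight.
  m = 00 → c = 0000, weight = 0.
  m = 10 → c = 1101, weight = 3.
  m = 01 → c = 0100, weight = 1.
  m = 11 → c = 1001, weight = 2.
Tally weights:
  weight 0: 1 codewords.
  weight 1: 1 codewords.
  weight 2: 1 codewords.
  weight 3: 1 codewords.
Minimum distance d = smallest w > 0 with A_w > 0 = 1.
Sanity: Σ A_w = 4 = 2^2 = 4 ✓.


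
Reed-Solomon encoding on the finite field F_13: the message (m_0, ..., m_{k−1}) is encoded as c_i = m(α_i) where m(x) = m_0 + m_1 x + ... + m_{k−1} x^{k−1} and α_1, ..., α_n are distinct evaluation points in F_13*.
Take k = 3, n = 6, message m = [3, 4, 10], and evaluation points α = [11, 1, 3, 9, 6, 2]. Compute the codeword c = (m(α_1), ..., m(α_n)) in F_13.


c = [9, 4, 1, 4, 10, 12]

Message polynomial: m(x) = 3 + 4·x + 10·x^2 (mod 13).
For each evaluation point α_i, compute m(α_i) mod 13:
  α_1 = 11: Horner steps 10 → 10 → 9, so m(11) = 9.
  α_2 = 1: Horner steps 10 → 1 → 4, so m(1) = 4.
  α_3 = 3: Horner steps 10 → 8 → 1, so m(3) = 1.
  α_4 = 9: Horner steps 10 → 3 → 4, so m(9) = 4.
  α_5 = 6: Horner steps 10 → 12 → 10, so m(6) = 10.
  α_6 = 2: Horner steps 10 → 11 → 12, so m(2) = 12.
Codeword c = [9, 4, 1, 4, 10, 12] ∈ F_13^6.


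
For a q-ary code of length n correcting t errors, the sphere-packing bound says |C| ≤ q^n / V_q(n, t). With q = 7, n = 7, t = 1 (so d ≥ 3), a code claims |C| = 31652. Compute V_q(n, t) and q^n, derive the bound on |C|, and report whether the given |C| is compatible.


V_q(n, t) = 43, q^n = 823543, Hamming bound = 19152, |C| = 31652 > bound (violated).

Step 1: Compute V_q(n, t) = Σ_{j=0}^1 C(n, j) (q−1)^j.
  j = 0: C(7,0)·(6)^0 = 1·1 = 1.
  j = 1: C(7,1)·(6)^1 = 7·6 = 42.
  V_q(n, t) = 1 + 42 = 43.
Step 2: q^n = 7^7 = 823543.
Step 3: Hamming bound ⌊q^n / V_q(n,t)⌋ = ⌊823543/43⌋ = 19152.
Step 4: Compare |C| = 31652 to 19152: violated.
The claimed |C| lies above the Hamming bound, so no 7-ary code of length 7 with d ≥ 3 can have 31652 codewords.


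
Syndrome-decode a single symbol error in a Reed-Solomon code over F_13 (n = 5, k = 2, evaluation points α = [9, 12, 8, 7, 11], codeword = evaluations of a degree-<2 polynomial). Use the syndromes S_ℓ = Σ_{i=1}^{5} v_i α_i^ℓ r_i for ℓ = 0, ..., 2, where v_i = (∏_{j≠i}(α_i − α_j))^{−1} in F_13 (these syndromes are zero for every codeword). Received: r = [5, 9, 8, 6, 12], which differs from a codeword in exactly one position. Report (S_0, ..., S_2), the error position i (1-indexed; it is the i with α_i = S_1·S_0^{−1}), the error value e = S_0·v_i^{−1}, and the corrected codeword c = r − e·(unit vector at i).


S = (8, 4, 2), error at position 4, error magnitude e = 8, c = [5, 9, 8, 11, 12].

Step 1: column multipliers v_i = (∏_{j≠i}(α_i − α_j))^{−1} mod 13.
  i = 1 (α = 9): (9−12)(9−8)(9−7)(9−11) = (−3)·1·2·(−2) = 12 ≡ 12, so v_1 = 12^{−1} = 12 (mod 13).
  i = 2 (α = 12): (12−9)(12−8)(12−7)(12−11) = 3·4·5·1 = 60 ≡ 8, so v_2 = 8^{−1} = 5 (mod 13).
  i = 3 (α = 8): (8−9)(8−12)(8−7)(8−11) = (−1)·(−4)·1·(−3) = −12 ≡ 1, so v_3 = 1^{−1} = 1 (mod 13).
  i = 4 (α = 7): (7−9)(7−12)(7−8)(7−11) = (−2)·(−5)·(−1)·(−4) = 40 ≡ 1, so v_4 = 1^{−1} = 1 (mod 13).
  i = 5 (α = 11): (11−9)(11−12)(11−8)(11−7) = 2·(−1)·3·4 = −24 ≡ 2, so v_5 = 2^{−1} = 7 (mod 13).
  v = [12, 5, 1, 1, 7].
Step 2: syndromes of r = [5, 9, 8, 6, 12] (all sums mod 13).
  S_0 = Σ v_i r_i = 12·5 + 5·9 + 1·8 + 1·6 + 7·12 = 203 ≡ 8.
  S_1 = Σ v_i α_i r_i = 12·9·5 + 5·12·9 + 1·8·8 + 1·7·6 + 7·11·12 = 2110 ≡ 4.
  α_i^2 mod 13 = [3, 1, 12, 10, 4].
  S_2 = Σ v_i α_i^2 r_i = 12·3·5 + 5·1·9 + 1·12·8 + 1·10·6 + 7·4·12 = 717 ≡ 2.
  S = (8, 4, 2) ≠ 0, so r is not a codeword (an error is present).
Step 3: locate the error. For a single error e at position i, S_ℓ = v_i·e·α_i^ℓ, so α_err = S_1/S_0.
  S_0^{−1} = 8^{−1} = 5 (mod 13), so α_err = 4·5 = 20 ≡ 7 = α_4. Error position i = 4.
  Consistency check: S_2/S_1 = 2·10 = 20 ≡ 7 = α_err ✓ (single-error assumption holds).
Step 4: error magnitude e = S_0/v_4 = S_0·∏_{j≠4}(α_4 − α_j) = 8·1 = 8 ≡ 8 (mod 13).
Step 5: correct position 4: c_4 = r_4 − e = 6 − 8 ≡ 11 (mod 13). Hence c = [5, 9, 8, 11, 12].
  Check: interpolating c through the α_i gives m(x) = 6 + 10·x (degree < 2) with m(α_i) = c_i for every i, so c is indeed a codeword.


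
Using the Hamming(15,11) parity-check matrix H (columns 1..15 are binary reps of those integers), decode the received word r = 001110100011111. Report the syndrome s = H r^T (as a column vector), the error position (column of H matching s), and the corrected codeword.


s = (1, 1, 1, 0)^T, error position = 14, corrected codeword c = 001110100011101

Compute s = H r^T mod 2 one row at a time:
  s_1 = 0 + 0 + 0 + 1 + 1 + 1 + 1 + 1 = 5 ≡ 1 (mod 2).
  s_2 = 1 + 1 + 0 + 1 + 1 + 1 + 1 + 1 = 7 ≡ 1 (mod 2).
  s_3 = 0 + 1 + 0 + 1 + 0 + 1 + 1 + 1 = 5 ≡ 1 (mod 2).
  s_4 = 0 + 1 + 1 + 1 + 0 + 1 + 1 + 1 = 6 ≡ 0 (mod 2).
s = (1, 1, 1, 0)^T — this equals column 14 of H (binary 1110), so error is at position 14.
Correct: flip bit 14 of r = 001110100011111 to get c = 001110100011101.


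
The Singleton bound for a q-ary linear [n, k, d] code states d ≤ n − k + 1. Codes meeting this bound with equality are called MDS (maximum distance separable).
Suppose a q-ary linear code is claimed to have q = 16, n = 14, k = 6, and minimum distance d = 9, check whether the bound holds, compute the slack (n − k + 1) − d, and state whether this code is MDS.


Singleton RHS = n − k + 1 = 9, slack = 0, bound satisfied, MDS.

Singleton bound: d ≤ n − k + 1.
Here n = 14, k = 6, so n − k + 1 = 9.
Given d = 9, check d ≤ 9: YES.
Slack = (n − k + 1) − d = 0.
The code is MDS (slack = 0).
Description: the claimed parameters are [14, 6, 9]_16; such a code would be MDS (meets Singleton bound).


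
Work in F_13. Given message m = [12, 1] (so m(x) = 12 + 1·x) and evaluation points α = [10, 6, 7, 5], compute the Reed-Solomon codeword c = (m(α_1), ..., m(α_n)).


c = [9, 5, 6, 4]

Message polynomial: m(x) = 12 + 1·x (mod 13).
For each evaluation point α_i, compute m(α_i) mod 13:
  α_1 = 10: Horner steps 1 → 9, so m(10) = 9.
  α_2 = 6: Horner steps 1 → 5, so m(6) = 5.
  α_3 = 7: Horner steps 1 → 6, so m(7) = 6.
  α_4 = 5: Horner steps 1 → 4, so m(5) = 4.
Codeword c = [9, 5, 6, 4] ∈ F_13^4.
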